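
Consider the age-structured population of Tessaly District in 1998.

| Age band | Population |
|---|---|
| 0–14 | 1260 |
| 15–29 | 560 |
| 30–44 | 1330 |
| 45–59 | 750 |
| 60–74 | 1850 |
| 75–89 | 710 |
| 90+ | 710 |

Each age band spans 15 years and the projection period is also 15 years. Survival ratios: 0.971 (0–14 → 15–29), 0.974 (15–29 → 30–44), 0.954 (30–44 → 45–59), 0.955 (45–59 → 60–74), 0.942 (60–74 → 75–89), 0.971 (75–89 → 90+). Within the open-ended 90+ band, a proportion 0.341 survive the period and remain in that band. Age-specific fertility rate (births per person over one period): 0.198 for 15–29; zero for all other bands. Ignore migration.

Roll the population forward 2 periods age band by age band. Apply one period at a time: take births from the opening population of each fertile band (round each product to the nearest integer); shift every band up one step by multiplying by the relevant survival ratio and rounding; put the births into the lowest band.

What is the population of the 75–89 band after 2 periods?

674

(Bands numbered youngest = 1 to oldest = 7.)
Period 1:
Births: 560 × 0.198 = 111
Band 2: 1260 × 0.971 = 1223
Band 3: 560 × 0.974 = 545
Band 4: 1330 × 0.954 = 1269
Band 5: 750 × 0.955 = 716
Band 6: 1850 × 0.942 = 1743
Band 7: 710 × 0.971 + 710 × 0.341 = 689 + 242 = 931
Population now: 0–14=111, 15–29=1223, 30–44=545, 45–59=1269, 60–74=716, 75–89=1743, 90+=931
Period 2:
Births: 1223 × 0.198 = 242
Band 2: 111 × 0.971 = 108
Band 3: 1223 × 0.974 = 1191
Band 4: 545 × 0.954 = 520
Band 5: 1269 × 0.955 = 1212
Band 6: 716 × 0.942 = 674
Band 7: 1743 × 0.971 + 931 × 0.341 = 1692 + 317 = 2009
Population now: 0–14=242, 15–29=108, 30–44=1191, 45–59=520, 60–74=1212, 75–89=674, 90+=2009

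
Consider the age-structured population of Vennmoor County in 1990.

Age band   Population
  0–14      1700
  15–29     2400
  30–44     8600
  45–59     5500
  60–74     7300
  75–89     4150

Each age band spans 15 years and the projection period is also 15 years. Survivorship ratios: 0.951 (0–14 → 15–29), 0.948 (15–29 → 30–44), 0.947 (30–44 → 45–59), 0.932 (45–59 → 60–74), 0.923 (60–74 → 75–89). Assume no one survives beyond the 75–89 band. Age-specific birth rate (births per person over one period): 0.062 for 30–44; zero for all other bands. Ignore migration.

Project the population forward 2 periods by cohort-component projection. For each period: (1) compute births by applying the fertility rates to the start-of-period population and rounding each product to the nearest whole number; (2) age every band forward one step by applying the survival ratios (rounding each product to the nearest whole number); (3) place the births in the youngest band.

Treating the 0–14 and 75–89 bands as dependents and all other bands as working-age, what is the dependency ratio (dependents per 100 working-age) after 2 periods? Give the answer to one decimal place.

[period 1]
Births: 8600 × 0.062 = 533
15–29: 1700 × 0.951 = 1617
30–44: 2400 × 0.948 = 2275
45–59: 8600 × 0.947 = 8144
60–74: 5500 × 0.932 = 5126
75–89: 7300 × 0.923 = 6738
Population now: 0–14=533, 15–29=1617, 30–44=2275, 45–59=8144, 60–74=5126, 75–89=6738
[period 2]
Births: 2275 × 0.062 = 141
15–29: 533 × 0.951 = 507
30–44: 1617 × 0.948 = 1533
45–59: 2275 × 0.947 = 2154
60–74: 8144 × 0.932 = 7590
75–89: 5126 × 0.923 = 4731
Population now: 0–14=141, 15–29=507, 30–44=1533, 45–59=2154, 60–74=7590, 75–89=4731
Dependents (band 0–14 + band 75–89) = 141 + 4731 = 4872; working-age = 11784; ratio = 4872/11784 × 100 = 41.3

41.3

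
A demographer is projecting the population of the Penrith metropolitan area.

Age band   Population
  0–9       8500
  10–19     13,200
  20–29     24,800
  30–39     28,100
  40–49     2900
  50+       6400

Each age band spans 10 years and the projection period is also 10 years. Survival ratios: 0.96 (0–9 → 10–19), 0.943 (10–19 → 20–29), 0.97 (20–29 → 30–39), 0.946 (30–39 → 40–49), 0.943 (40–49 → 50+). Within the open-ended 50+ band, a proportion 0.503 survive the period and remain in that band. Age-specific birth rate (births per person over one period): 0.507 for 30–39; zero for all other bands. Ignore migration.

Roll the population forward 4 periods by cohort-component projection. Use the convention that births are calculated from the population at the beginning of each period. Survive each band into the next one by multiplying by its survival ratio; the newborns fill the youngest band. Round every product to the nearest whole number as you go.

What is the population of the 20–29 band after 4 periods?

11041

Numbering the bands 1..6 from youngest to oldest:
Period 1.
Births: 28100 * 0.507 = 14247
Band 2: 8500 * 0.96 = 8160
Band 3: 13200 * 0.943 = 12448
Band 4: 24800 * 0.97 = 24056
Band 5: 28100 * 0.946 = 26583
Band 6: 2900 * 0.943 + 6400 * 0.503 = 2735 + 3219 = 5954
→ [14247, 8160, 12448, 24056, 26583, 5954]
Period 2.
Births: 24056 * 0.507 = 12196
Band 2: 14247 * 0.96 = 13677
Band 3: 8160 * 0.943 = 7695
Band 4: 12448 * 0.97 = 12075
Band 5: 24056 * 0.946 = 22757
Band 6: 26583 * 0.943 + 5954 * 0.503 = 25068 + 2995 = 28063
→ [12196, 13677, 7695, 12075, 22757, 28063]
Period 3.
Births: 12075 * 0.507 = 6122
Band 2: 12196 * 0.96 = 11708
Band 3: 13677 * 0.943 = 12897
Band 4: 7695 * 0.97 = 7464
Band 5: 12075 * 0.946 = 11423
Band 6: 22757 * 0.943 + 28063 * 0.503 = 21460 + 14116 = 35576
→ [6122, 11708, 12897, 7464, 11423, 35576]
Period 4.
Births: 7464 * 0.507 = 3784
Band 2: 6122 * 0.96 = 5877
Band 3: 11708 * 0.943 = 11041
Band 4: 12897 * 0.97 = 12510
Band 5: 7464 * 0.946 = 7061
Band 6: 11423 * 0.943 + 35576 * 0.503 = 10772 + 17895 = 28667
→ [3784, 5877, 11041, 12510, 7061, 28667]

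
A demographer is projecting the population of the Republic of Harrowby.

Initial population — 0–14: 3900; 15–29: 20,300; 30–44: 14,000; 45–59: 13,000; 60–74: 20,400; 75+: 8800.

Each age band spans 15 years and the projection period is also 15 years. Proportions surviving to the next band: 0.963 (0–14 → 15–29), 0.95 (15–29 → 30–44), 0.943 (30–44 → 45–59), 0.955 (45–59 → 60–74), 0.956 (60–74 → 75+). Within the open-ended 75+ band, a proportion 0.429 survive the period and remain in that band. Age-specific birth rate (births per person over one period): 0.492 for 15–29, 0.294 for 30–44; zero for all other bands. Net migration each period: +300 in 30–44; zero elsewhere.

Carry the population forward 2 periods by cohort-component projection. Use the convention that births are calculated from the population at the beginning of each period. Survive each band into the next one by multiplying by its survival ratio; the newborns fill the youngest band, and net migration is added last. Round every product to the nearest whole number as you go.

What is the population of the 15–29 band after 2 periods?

After projecting period 1:
Births: 20300 × 0.492 = 9988, 14000 × 0.294 = 4116 → 14104
15–29: 3900 × 0.963 = 3756
30–44: 20300 × 0.95 = 19285
45–59: 14000 × 0.943 = 13202
60–74: 13000 × 0.955 = 12415
75+: 20400 × 0.956 + 8800 × 0.429 = 19502 + 3775 = 23277
Net migration: 30–44 + 300 → 19585
Population now: 0–14=14104, 15–29=3756, 30–44=19585, 45–59=13202, 60–74=12415, 75+=23277
After projecting period 2:
Births: 3756 × 0.492 = 1848, 19585 × 0.294 = 5758 → 7606
15–29: 14104 × 0.963 = 13582
30–44: 3756 × 0.95 = 3568
45–59: 19585 × 0.943 = 18469
60–74: 13202 × 0.955 = 12608
75+: 12415 × 0.956 + 23277 × 0.429 = 11869 + 9986 = 21855
Net migration: 30–44 + 300 → 3868
Population now: 0–14=7606, 15–29=13582, 30–44=3868, 45–59=18469, 60–74=12608, 75+=21855

13582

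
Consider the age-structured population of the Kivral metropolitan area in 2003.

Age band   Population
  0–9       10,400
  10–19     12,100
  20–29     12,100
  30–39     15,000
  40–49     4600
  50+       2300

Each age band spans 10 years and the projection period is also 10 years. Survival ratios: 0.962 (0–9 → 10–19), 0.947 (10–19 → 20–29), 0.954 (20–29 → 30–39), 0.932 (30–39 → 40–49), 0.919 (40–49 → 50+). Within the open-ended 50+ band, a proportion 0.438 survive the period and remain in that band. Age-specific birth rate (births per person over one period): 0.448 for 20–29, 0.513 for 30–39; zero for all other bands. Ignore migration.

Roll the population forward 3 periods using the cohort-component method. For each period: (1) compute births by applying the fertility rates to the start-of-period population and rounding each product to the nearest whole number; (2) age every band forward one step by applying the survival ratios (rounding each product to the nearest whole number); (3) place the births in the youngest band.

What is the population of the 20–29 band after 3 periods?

11949

After projecting period 1:
Births: 12100 × 0.448 = 5421 ; 15000 × 0.513 = 7695 ⇒ total 13116
10–19: 10400 × 0.962 = 10005
20–29: 12100 × 0.947 = 11459
30–39: 12100 × 0.954 = 11543
40–49: 15000 × 0.932 = 13980
50+: 4600 × 0.919 + 2300 × 0.438 = 4227 + 1007 = 5234
Giving 13116 / 10005 / 11459 / 11543 / 13980 / 5234.
After projecting period 2:
Births: 11459 × 0.448 = 5134 ; 11543 × 0.513 = 5922 ⇒ total 11056
10–19: 13116 × 0.962 = 12618
20–29: 10005 × 0.947 = 9475
30–39: 11459 × 0.954 = 10932
40–49: 11543 × 0.932 = 10758
50+: 13980 × 0.919 + 5234 × 0.438 = 12848 + 2292 = 15140
Giving 11056 / 12618 / 9475 / 10932 / 10758 / 15140.
After projecting period 3:
Births: 9475 × 0.448 = 4245 ; 10932 × 0.513 = 5608 ⇒ total 9853
10–19: 11056 × 0.962 = 10636
20–29: 12618 × 0.947 = 11949
30–39: 9475 × 0.954 = 9039
40–49: 10932 × 0.932 = 10189
50+: 10758 × 0.919 + 15140 × 0.438 = 9887 + 6631 = 16518
Giving 9853 / 10636 / 11949 / 9039 / 10189 / 16518.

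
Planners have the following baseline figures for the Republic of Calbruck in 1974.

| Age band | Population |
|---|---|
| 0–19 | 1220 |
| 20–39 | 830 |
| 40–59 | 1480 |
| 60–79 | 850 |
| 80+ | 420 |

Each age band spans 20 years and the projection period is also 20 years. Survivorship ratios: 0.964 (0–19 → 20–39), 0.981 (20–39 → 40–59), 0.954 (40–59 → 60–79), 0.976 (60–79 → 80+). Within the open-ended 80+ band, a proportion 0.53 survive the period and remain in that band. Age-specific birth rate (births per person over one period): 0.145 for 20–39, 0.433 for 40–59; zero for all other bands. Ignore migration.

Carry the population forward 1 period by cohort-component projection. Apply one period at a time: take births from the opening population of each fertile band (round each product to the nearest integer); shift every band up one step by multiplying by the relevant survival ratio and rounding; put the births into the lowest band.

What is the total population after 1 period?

(Groups numbered youngest = 1 to oldest = 5.)
— Period 1 —
Births: 830 × 0.145 = 120, 1480 × 0.433 = 641 → total 761
Group 2: 1220 × 0.964 = 1176
Group 3: 830 × 0.981 = 814
Group 4: 1480 × 0.954 = 1412
Group 5: 850 × 0.976 + 420 × 0.53 = 830 + 223 = 1053
End of period: [761, 1176, 814, 1412, 1053]
Total after period 1: 761 + 1176 + 814 + 1412 + 1053 = 5216

5216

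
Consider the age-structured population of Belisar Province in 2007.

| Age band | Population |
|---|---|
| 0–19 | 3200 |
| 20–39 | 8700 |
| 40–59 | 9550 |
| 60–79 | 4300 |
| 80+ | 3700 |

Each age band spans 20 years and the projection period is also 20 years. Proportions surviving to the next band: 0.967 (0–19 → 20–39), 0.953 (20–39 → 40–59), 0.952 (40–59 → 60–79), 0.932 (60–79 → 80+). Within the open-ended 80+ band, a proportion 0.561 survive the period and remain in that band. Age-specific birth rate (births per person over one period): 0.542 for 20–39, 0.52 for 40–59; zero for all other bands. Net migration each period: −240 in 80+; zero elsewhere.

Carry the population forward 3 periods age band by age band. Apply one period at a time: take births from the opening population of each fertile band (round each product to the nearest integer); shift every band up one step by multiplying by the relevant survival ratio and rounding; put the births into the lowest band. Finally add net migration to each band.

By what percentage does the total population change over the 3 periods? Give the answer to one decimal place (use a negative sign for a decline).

28.0

Let band 1 be 0–19 through band 5 = 80+.
Period 1:
Births: 8700 × 0.542 = 4715, 9550 × 0.52 = 4966 → total 9681
Band 2: 3200 × 0.967 = 3094
Band 3: 8700 × 0.953 = 8291
Band 4: 9550 × 0.952 = 9092
Band 5: 4300 × 0.932 + 3700 × 0.561 = 4008 + 2076 = 6084
Net migration: Band 5 − 240 → 5844
Population now: 0–19=9681, 20–39=3094, 40–59=8291, 60–79=9092, 80+=5844
Period 2:
Births: 3094 × 0.542 = 1677, 8291 × 0.52 = 4311 → total 5988
Band 2: 9681 × 0.967 = 9362
Band 3: 3094 × 0.953 = 2949
Band 4: 8291 × 0.952 = 7893
Band 5: 9092 × 0.932 + 5844 × 0.561 = 8474 + 3278 = 11752
Net migration: Band 5 − 240 → 11512
Population now: 0–19=5988, 20–39=9362, 40–59=2949, 60–79=7893, 80+=11512
Period 3:
Births: 9362 × 0.542 = 5074, 2949 × 0.52 = 1533 → total 6607
Band 2: 5988 × 0.967 = 5790
Band 3: 9362 × 0.953 = 8922
Band 4: 2949 × 0.952 = 2807
Band 5: 7893 × 0.932 + 11512 × 0.561 = 7356 + 6458 = 13814
Net migration: Band 5 − 240 → 13574
Population now: 0–19=6607, 20–39=5790, 40–59=8922, 60–79=2807, 80+=13574
Total: 29450 → 37700; change = 8250; percentage change = 28.0%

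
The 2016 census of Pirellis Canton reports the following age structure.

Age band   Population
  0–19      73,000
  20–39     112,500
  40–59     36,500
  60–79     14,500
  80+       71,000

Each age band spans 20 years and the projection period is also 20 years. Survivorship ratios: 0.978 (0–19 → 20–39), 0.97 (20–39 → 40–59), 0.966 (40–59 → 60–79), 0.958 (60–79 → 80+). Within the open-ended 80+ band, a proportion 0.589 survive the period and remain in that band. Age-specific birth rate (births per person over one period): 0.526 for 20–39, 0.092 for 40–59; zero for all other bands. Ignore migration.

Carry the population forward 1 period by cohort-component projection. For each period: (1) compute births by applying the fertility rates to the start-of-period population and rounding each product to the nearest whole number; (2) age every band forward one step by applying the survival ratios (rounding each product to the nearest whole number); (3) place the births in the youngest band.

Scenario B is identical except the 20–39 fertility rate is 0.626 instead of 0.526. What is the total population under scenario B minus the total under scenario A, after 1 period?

11250

[period 1]
Births: 112500 × 0.526 = 59175  |  36500 × 0.092 = 3358 → total 62533
20–39: 73000 × 0.978 = 71394
40–59: 112500 × 0.97 = 109125
60–79: 36500 × 0.966 = 35259
80+: 14500 × 0.958 + 71000 × 0.589 = 13891 + 41819 = 55710
→ [62533, 71394, 109125, 35259, 55710]
Scenario A total after 1 period: 334021
Scenario B projection —
[period 1]
Births: 112500 × 0.626 = 70425  |  36500 × 0.092 = 3358 → total 73783
20–39: 73000 × 0.978 = 71394
40–59: 112500 × 0.97 = 109125
60–79: 36500 × 0.966 = 35259
80+: 14500 × 0.958 + 71000 × 0.589 = 13891 + 41819 = 55710
→ [73783, 71394, 109125, 35259, 55710]
Scenario B total after 1 period: 345271
Difference B − A = 345271 − 334021 = 11250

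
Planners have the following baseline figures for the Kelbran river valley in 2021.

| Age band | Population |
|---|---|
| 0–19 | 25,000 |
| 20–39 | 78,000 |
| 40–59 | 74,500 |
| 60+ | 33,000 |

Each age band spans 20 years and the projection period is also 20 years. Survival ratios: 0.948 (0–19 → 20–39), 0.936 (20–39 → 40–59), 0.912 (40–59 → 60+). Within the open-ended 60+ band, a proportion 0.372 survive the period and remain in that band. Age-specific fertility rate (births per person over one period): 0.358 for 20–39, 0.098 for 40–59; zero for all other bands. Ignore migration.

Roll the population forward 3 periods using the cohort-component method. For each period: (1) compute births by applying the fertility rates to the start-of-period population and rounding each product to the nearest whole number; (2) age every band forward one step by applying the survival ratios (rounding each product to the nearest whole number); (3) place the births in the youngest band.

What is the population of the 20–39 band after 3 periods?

Period 1:
Births: 78000 * 0.358 = 27924 ; 74500 * 0.098 = 7301 ⇒ total 35225
20–39: 25000 * 0.948 = 23700
40–59: 78000 * 0.936 = 73008
60+: 74500 * 0.912 + 33000 * 0.372 = 67944 + 12276 = 80220
End of period: [35225, 23700, 73008, 80220]
Period 2:
Births: 23700 * 0.358 = 8485 ; 73008 * 0.098 = 7155 ⇒ total 15640
20–39: 35225 * 0.948 = 33393
40–59: 23700 * 0.936 = 22183
60+: 73008 * 0.912 + 80220 * 0.372 = 66583 + 29842 = 96425
End of period: [15640, 33393, 22183, 96425]
Period 3:
Births: 33393 * 0.358 = 11955 ; 22183 * 0.098 = 2174 ⇒ total 14129
20–39: 15640 * 0.948 = 14827
40–59: 33393 * 0.936 = 31256
60+: 22183 * 0.912 + 96425 * 0.372 = 20231 + 35870 = 56101
End of period: [14129, 14827, 31256, 56101]

14827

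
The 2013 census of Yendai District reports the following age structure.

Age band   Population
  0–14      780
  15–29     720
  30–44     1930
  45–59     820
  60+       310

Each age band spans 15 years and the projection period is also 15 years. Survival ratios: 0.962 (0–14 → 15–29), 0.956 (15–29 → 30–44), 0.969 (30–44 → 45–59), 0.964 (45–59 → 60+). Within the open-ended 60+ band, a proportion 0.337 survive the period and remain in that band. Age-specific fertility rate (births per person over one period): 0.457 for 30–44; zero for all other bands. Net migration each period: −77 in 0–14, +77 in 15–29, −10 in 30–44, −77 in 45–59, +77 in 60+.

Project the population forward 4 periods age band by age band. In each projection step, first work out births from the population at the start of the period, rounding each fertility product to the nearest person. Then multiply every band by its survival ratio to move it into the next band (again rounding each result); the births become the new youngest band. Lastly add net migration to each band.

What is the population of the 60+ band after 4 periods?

1189

Numbering the bands 1..5 from youngest to oldest:
Period 1:
Births: 1930 × 0.457 = 882
Band 2: 780 × 0.962 = 750
Band 3: 720 × 0.956 = 688
Band 4: 1930 × 0.969 = 1870
Band 5: 820 × 0.964 + 310 × 0.337 = 790 + 104 = 894
Net migration: Band 1 − 77 → 805; Band 2 + 77 → 827; Band 3 − 10 → 678; Band 4 − 77 → 1793; Band 5 + 77 → 971
End of period: [805, 827, 678, 1793, 971]
Period 2:
Births: 678 × 0.457 = 310
Band 2: 805 × 0.962 = 774
Band 3: 827 × 0.956 = 791
Band 4: 678 × 0.969 = 657
Band 5: 1793 × 0.964 + 971 × 0.337 = 1728 + 327 = 2055
Net migration: Band 1 − 77 → 233; Band 2 + 77 → 851; Band 3 − 10 → 781; Band 4 − 77 → 580; Band 5 + 77 → 2132
End of period: [233, 851, 781, 580, 2132]
Period 3:
Births: 781 × 0.457 = 357
Band 2: 233 × 0.962 = 224
Band 3: 851 × 0.956 = 814
Band 4: 781 × 0.969 = 757
Band 5: 580 × 0.964 + 2132 × 0.337 = 559 + 718 = 1277
Net migration: Band 1 − 77 → 280; Band 2 + 77 → 301; Band 3 − 10 → 804; Band 4 − 77 → 680; Band 5 + 77 → 1354
End of period: [280, 301, 804, 680, 1354]
Period 4:
Births: 804 × 0.457 = 367
Band 2: 280 × 0.962 = 269
Band 3: 301 × 0.956 = 288
Band 4: 804 × 0.969 = 779
Band 5: 680 × 0.964 + 1354 × 0.337 = 656 + 456 = 1112
Net migration: Band 1 − 77 → 290; Band 2 + 77 → 346; Band 3 − 10 → 278; Band 4 − 77 → 702; Band 5 + 77 → 1189
End of period: [290, 346, 278, 702, 1189]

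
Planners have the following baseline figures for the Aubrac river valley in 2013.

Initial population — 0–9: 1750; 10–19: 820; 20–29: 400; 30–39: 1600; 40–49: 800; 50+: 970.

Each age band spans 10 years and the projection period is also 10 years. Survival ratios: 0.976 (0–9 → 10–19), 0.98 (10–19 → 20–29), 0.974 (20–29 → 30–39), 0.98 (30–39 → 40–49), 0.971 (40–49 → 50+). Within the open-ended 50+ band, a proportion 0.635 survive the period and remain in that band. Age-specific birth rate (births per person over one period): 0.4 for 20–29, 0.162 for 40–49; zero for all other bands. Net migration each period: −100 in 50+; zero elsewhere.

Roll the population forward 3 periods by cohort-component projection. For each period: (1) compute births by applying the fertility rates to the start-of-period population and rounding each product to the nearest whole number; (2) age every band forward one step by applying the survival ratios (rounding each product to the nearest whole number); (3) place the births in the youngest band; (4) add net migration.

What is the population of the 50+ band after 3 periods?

Period 1.
Births: 400 × 0.4 = 160  |  800 × 0.162 = 130 → total 290
10–19: 1750 × 0.976 = 1708
20–29: 820 × 0.98 = 804
30–39: 400 × 0.974 = 390
40–49: 1600 × 0.98 = 1568
50+: 800 × 0.971 + 970 × 0.635 = 777 + 616 = 1393
Net migration: 50+ − 100 → 1293
Population now: 0–9=290, 10–19=1708, 20–29=804, 30–39=390, 40–49=1568, 50+=1293
Period 2.
Births: 804 × 0.4 = 322  |  1568 × 0.162 = 254 → total 576
10–19: 290 × 0.976 = 283
20–29: 1708 × 0.98 = 1674
30–39: 804 × 0.974 = 783
40–49: 390 × 0.98 = 382
50+: 1568 × 0.971 + 1293 × 0.635 = 1523 + 821 = 2344
Net migration: 50+ − 100 → 2244
Population now: 0–9=576, 10–19=283, 20–29=1674, 30–39=783, 40–49=382, 50+=2244
Period 3.
Births: 1674 × 0.4 = 670  |  382 × 0.162 = 62 → total 732
10–19: 576 × 0.976 = 562
20–29: 283 × 0.98 = 277
30–39: 1674 × 0.974 = 1630
40–49: 783 × 0.98 = 767
50+: 382 × 0.971 + 2244 × 0.635 = 371 + 1425 = 1796
Net migration: 50+ − 100 → 1696
Population now: 0–9=732, 10–19=562, 20–29=277, 30–39=1630, 40–49=767, 50+=1696

1696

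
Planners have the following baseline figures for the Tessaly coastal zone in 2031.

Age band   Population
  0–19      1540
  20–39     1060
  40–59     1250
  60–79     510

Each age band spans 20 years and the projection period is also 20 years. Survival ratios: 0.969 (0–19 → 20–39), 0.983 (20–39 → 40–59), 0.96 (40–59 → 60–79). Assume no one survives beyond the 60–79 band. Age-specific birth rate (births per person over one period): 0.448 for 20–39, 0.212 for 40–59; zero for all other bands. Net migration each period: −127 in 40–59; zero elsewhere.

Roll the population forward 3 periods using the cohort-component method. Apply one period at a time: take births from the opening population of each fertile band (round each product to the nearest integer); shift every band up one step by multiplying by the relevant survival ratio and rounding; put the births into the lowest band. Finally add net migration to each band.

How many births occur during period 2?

[period 1]
Births: 1060 × 0.448 = 475, 1250 × 0.212 = 265 — total 740
20–39: 1540 × 0.969 = 1492
40–59: 1060 × 0.983 = 1042
60–79: 1250 × 0.96 = 1200
Net migration: 40–59 − 127 → 915
Giving 740 / 1492 / 915 / 1200.
[period 2]
Births: 1492 × 0.448 = 668, 915 × 0.212 = 194 — total 862
20–39: 740 × 0.969 = 717
40–59: 1492 × 0.983 = 1467
60–79: 915 × 0.96 = 878
Net migration: 40–59 − 127 → 1340
Giving 862 / 717 / 1340 / 878.

862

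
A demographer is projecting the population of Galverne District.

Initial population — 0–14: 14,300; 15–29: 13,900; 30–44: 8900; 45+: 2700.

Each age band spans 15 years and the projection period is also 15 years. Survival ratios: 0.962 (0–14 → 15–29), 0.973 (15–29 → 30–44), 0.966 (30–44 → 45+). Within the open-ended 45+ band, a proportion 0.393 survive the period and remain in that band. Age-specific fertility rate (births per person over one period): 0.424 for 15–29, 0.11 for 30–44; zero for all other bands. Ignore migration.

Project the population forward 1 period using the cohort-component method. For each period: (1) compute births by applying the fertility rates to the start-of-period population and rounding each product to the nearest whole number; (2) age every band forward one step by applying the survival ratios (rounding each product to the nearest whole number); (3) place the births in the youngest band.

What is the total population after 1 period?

After projecting period 1:
Births: 13900 × 0.424 = 5894, 8900 × 0.11 = 979 → 6873
15–29: 14300 × 0.962 = 13757
30–44: 13900 × 0.973 = 13525
45+: 8900 × 0.966 + 2700 × 0.393 = 8597 + 1061 = 9658
→ [6873, 13757, 13525, 9658]
Total after period 1: 6873 + 13757 + 13525 + 9658 = 43813

43813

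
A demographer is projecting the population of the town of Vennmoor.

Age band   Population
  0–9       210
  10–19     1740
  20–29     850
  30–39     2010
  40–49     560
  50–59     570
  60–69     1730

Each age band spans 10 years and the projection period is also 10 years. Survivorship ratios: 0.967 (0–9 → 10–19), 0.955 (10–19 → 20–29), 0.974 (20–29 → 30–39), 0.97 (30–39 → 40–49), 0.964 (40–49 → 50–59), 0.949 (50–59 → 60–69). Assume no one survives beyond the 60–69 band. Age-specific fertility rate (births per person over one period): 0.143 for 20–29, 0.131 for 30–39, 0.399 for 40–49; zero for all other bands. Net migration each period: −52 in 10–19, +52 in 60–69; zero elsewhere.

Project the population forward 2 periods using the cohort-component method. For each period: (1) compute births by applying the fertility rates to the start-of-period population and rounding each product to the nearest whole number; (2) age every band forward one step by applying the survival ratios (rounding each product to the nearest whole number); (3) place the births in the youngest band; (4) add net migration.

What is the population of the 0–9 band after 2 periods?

Period 1:
Births: 850 × 0.143 = 122 ; 2010 × 0.131 = 263 ; 560 × 0.399 = 223 → 608
10–19: 210 × 0.967 = 203
20–29: 1740 × 0.955 = 1662
30–39: 850 × 0.974 = 828
40–49: 2010 × 0.97 = 1950
50–59: 560 × 0.964 = 540
60–69: 570 × 0.949 = 541
Net migration: 10–19 − 52 → 151; 60–69 + 52 → 593
→ [608, 151, 1662, 828, 1950, 540, 593]
Period 2:
Births: 1662 × 0.143 = 238 ; 828 × 0.131 = 108 ; 1950 × 0.399 = 778 → 1124
10–19: 608 × 0.967 = 588
20–29: 151 × 0.955 = 144
30–39: 1662 × 0.974 = 1619
40–49: 828 × 0.97 = 803
50–59: 1950 × 0.964 = 1880
60–69: 540 × 0.949 = 512
Net migration: 10–19 − 52 → 536; 60–69 + 52 → 564
→ [1124, 536, 144, 1619, 803, 1880, 564]

1124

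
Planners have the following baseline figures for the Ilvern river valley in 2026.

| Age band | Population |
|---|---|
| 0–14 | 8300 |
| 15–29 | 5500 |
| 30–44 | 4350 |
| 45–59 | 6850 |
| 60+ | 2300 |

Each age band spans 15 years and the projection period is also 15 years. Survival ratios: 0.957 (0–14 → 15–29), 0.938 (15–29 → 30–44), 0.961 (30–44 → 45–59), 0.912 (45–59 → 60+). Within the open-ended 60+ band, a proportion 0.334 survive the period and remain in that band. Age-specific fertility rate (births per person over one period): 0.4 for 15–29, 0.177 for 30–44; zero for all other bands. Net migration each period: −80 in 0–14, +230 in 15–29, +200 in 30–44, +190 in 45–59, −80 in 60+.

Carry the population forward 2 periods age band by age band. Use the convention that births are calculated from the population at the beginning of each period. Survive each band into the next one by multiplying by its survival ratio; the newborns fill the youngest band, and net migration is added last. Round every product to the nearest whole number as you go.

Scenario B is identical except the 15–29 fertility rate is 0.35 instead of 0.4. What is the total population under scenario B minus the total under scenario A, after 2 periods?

Period 1:
Births: 5500 × 0.4 = 2200, 4350 × 0.177 = 770 ⇒ total 2970
15–29: 8300 × 0.957 = 7943
30–44: 5500 × 0.938 = 5159
45–59: 4350 × 0.961 = 4180
60+: 6850 × 0.912 + 2300 × 0.334 = 6247 + 768 = 7015
Net migration: 0–14 − 80 → 2890; 15–29 + 230 → 8173; 30–44 + 200 → 5359; 45–59 + 190 → 4370; 60+ − 80 → 6935
Giving 2890 / 8173 / 5359 / 4370 / 6935.
Period 2:
Births: 8173 × 0.4 = 3269, 5359 × 0.177 = 949 ⇒ total 4218
15–29: 2890 × 0.957 = 2766
30–44: 8173 × 0.938 = 7666
45–59: 5359 × 0.961 = 5150
60+: 4370 × 0.912 + 6935 × 0.334 = 3985 + 2316 = 6301
Net migration: 0–14 − 80 → 4138; 15–29 + 230 → 2996; 30–44 + 200 → 7866; 45–59 + 190 → 5340; 60+ − 80 → 6221
Giving 4138 / 2996 / 7866 / 5340 / 6221.
Scenario A total after 2 periods: 26561
Scenario B projection —
Period 1:
Births: 5500 × 0.35 = 1925, 4350 × 0.177 = 770 ⇒ total 2695
15–29: 8300 × 0.957 = 7943
30–44: 5500 × 0.938 = 5159
45–59: 4350 × 0.961 = 4180
60+: 6850 × 0.912 + 2300 × 0.334 = 6247 + 768 = 7015
Net migration: 0–14 − 80 → 2615; 15–29 + 230 → 8173; 30–44 + 200 → 5359; 45–59 + 190 → 4370; 60+ − 80 → 6935
Giving 2615 / 8173 / 5359 / 4370 / 6935.
Period 2:
Births: 8173 × 0.35 = 2861, 5359 × 0.177 = 949 ⇒ total 3810
15–29: 2615 × 0.957 = 2503
30–44: 8173 × 0.938 = 7666
45–59: 5359 × 0.961 = 5150
60+: 4370 × 0.912 + 6935 × 0.334 = 3985 + 2316 = 6301
Net migration: 0–14 − 80 → 3730; 15–29 + 230 → 2733; 30–44 + 200 → 7866; 45–59 + 190 → 5340; 60+ − 80 → 6221
Giving 3730 / 2733 / 7866 / 5340 / 6221.
Scenario B total after 2 periods: 25890
Difference B − A = 25890 − 26561 = -671

-671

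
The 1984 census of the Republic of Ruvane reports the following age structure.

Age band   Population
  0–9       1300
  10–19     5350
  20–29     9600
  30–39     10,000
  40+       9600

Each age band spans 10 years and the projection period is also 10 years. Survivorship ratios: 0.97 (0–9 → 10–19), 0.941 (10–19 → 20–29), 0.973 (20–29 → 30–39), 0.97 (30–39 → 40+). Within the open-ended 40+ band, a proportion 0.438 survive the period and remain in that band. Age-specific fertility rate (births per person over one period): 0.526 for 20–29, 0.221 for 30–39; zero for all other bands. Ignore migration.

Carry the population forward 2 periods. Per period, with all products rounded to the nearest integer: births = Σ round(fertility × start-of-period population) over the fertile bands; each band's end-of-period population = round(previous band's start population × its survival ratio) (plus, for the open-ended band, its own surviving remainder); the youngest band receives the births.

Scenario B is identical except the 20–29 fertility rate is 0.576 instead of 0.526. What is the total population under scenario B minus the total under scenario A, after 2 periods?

(Groups numbered youngest = 1 to oldest = 5.)
After projecting period 1:
Births: 9600 × 0.526 = 5050, 10000 × 0.221 = 2210 — total 7260
Group 2: 1300 × 0.97 = 1261
Group 3: 5350 × 0.941 = 5034
Group 4: 9600 × 0.973 = 9341
Group 5: 10000 × 0.97 + 9600 × 0.438 = 9700 + 4205 = 13905
Giving 7260 / 1261 / 5034 / 9341 / 13905.
After projecting period 2:
Births: 5034 × 0.526 = 2648, 9341 × 0.221 = 2064 — total 4712
Group 2: 7260 × 0.97 = 7042
Group 3: 1261 × 0.941 = 1187
Group 4: 5034 × 0.973 = 4898
Group 5: 9341 × 0.97 + 13905 × 0.438 = 9061 + 6090 = 15151
Giving 4712 / 7042 / 1187 / 4898 / 15151.
Scenario A total after 2 periods: 32990
Scenario B projection —
After projecting period 1:
Births: 9600 × 0.576 = 5530, 10000 × 0.221 = 2210 — total 7740
Group 2: 1300 × 0.97 = 1261
Group 3: 5350 × 0.941 = 5034
Group 4: 9600 × 0.973 = 9341
Group 5: 10000 × 0.97 + 9600 × 0.438 = 9700 + 4205 = 13905
Giving 7740 / 1261 / 5034 / 9341 / 13905.
After projecting period 2:
Births: 5034 × 0.576 = 2900, 9341 × 0.221 = 2064 — total 4964
Group 2: 7740 × 0.97 = 7508
Group 3: 1261 × 0.941 = 1187
Group 4: 5034 × 0.973 = 4898
Group 5: 9341 × 0.97 + 13905 × 0.438 = 9061 + 6090 = 15151
Giving 4964 / 7508 / 1187 / 4898 / 15151.
Scenario B total after 2 periods: 33708
Difference B − A = 33708 − 32990 = 718

718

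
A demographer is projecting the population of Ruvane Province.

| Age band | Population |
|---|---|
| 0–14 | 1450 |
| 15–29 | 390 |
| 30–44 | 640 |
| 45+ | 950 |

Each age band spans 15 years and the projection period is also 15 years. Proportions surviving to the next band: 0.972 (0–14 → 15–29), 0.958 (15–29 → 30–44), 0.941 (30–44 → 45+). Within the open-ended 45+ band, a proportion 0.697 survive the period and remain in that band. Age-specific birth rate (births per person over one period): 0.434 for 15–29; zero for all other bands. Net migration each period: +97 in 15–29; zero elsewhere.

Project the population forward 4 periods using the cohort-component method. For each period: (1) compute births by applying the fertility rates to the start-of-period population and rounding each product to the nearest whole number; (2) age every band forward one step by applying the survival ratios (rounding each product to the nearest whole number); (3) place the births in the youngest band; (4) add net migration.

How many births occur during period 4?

318

— Period 1 —
Births: 390 × 0.434 = 169
15–29: 1450 × 0.972 = 1409
30–44: 390 × 0.958 = 374
45+: 640 × 0.941 + 950 × 0.697 = 602 + 662 = 1264
Net migration: 15–29 + 97 → 1506
Population now: 0–14=169, 15–29=1506, 30–44=374, 45+=1264
— Period 2 —
Births: 1506 × 0.434 = 654
15–29: 169 × 0.972 = 164
30–44: 1506 × 0.958 = 1443
45+: 374 × 0.941 + 1264 × 0.697 = 352 + 881 = 1233
Net migration: 15–29 + 97 → 261
Population now: 0–14=654, 15–29=261, 30–44=1443, 45+=1233
— Period 3 —
Births: 261 × 0.434 = 113
15–29: 654 × 0.972 = 636
30–44: 261 × 0.958 = 250
45+: 1443 × 0.941 + 1233 × 0.697 = 1358 + 859 = 2217
Net migration: 15–29 + 97 → 733
Population now: 0–14=113, 15–29=733, 30–44=250, 45+=2217
— Period 4 —
Births: 733 × 0.434 = 318
15–29: 113 × 0.972 = 110
30–44: 733 × 0.958 = 702
45+: 250 × 0.941 + 2217 × 0.697 = 235 + 1545 = 1780
Net migration: 15–29 + 97 → 207
Population now: 0–14=318, 15–29=207, 30–44=702, 45+=1780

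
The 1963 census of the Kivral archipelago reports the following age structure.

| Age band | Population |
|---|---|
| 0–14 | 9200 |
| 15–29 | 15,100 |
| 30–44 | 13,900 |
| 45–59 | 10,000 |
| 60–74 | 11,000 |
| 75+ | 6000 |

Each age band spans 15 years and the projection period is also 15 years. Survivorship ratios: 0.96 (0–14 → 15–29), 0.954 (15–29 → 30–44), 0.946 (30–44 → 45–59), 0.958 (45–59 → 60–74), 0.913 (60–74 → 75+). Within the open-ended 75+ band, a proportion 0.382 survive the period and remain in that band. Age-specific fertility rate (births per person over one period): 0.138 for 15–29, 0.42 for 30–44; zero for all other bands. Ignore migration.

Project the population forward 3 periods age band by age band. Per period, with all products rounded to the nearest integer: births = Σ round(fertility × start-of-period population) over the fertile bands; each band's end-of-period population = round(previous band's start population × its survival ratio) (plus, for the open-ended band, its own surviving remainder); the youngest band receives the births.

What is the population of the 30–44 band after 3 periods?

7255

After projecting period 1:
Births: 15100 × 0.138 = 2084  |  13900 × 0.42 = 5838 → total 7922
15–29: 9200 × 0.96 = 8832
30–44: 15100 × 0.954 = 14405
45–59: 13900 × 0.946 = 13149
60–74: 10000 × 0.958 = 9580
75+: 11000 × 0.913 + 6000 × 0.382 = 10043 + 2292 = 12335
Population now: 0–14=7922, 15–29=8832, 30–44=14405, 45–59=13149, 60–74=9580, 75+=12335
After projecting period 2:
Births: 8832 × 0.138 = 1219  |  14405 × 0.42 = 6050 → total 7269
15–29: 7922 × 0.96 = 7605
30–44: 8832 × 0.954 = 8426
45–59: 14405 × 0.946 = 13627
60–74: 13149 × 0.958 = 12597
75+: 9580 × 0.913 + 12335 × 0.382 = 8747 + 4712 = 13459
Population now: 0–14=7269, 15–29=7605, 30–44=8426, 45–59=13627, 60–74=12597, 75+=13459
After projecting period 3:
Births: 7605 × 0.138 = 1049  |  8426 × 0.42 = 3539 → total 4588
15–29: 7269 × 0.96 = 6978
30–44: 7605 × 0.954 = 7255
45–59: 8426 × 0.946 = 7971
60–74: 13627 × 0.958 = 13055
75+: 12597 × 0.913 + 13459 × 0.382 = 11501 + 5141 = 16642
Population now: 0–14=4588, 15–29=6978, 30–44=7255, 45–59=7971, 60–74=13055, 75+=16642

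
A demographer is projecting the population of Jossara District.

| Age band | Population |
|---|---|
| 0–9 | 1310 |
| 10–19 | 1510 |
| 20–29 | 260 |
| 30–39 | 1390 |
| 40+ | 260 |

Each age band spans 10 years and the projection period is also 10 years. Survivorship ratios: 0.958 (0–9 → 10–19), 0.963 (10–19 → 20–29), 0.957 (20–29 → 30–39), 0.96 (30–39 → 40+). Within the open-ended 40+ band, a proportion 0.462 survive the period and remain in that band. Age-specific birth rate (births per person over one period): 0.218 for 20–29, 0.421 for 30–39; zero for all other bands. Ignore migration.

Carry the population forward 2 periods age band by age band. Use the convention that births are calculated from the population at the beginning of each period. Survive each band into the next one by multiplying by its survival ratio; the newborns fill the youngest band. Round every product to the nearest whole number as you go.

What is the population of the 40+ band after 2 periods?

911

Call the groups 1 to 5, youngest first.
[period 1]
Births: 260 * 0.218 = 57 ; 1390 * 0.421 = 585 ⇒ total 642
Group 2: 1310 * 0.958 = 1255
Group 3: 1510 * 0.963 = 1454
Group 4: 260 * 0.957 = 249
Group 5: 1390 * 0.96 + 260 * 0.462 = 1334 + 120 = 1454
Giving 642 / 1255 / 1454 / 249 / 1454.
[period 2]
Births: 1454 * 0.218 = 317 ; 249 * 0.421 = 105 ⇒ total 422
Group 2: 642 * 0.958 = 615
Group 3: 1255 * 0.963 = 1209
Group 4: 1454 * 0.957 = 1391
Group 5: 249 * 0.96 + 1454 * 0.462 = 239 + 672 = 911
Giving 422 / 615 / 1209 / 1391 / 911.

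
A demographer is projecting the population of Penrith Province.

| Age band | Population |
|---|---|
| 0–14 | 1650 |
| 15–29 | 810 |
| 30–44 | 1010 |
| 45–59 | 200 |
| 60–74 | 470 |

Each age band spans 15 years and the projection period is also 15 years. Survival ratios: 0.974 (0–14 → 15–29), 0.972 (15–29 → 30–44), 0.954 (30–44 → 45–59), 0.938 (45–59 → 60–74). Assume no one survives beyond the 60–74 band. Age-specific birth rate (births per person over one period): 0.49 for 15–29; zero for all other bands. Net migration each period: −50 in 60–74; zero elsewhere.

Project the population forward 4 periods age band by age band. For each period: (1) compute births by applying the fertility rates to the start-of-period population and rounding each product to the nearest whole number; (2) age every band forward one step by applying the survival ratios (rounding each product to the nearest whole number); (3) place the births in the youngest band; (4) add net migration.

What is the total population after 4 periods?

3014

After projecting period 1:
Births: 810 × 0.49 = 397
15–29: 1650 × 0.974 = 1607
30–44: 810 × 0.972 = 787
45–59: 1010 × 0.954 = 964
60–74: 200 × 0.938 = 188
Net migration: 60–74 − 50 → 138
→ [397, 1607, 787, 964, 138]
After projecting period 2:
Births: 1607 × 0.49 = 787
15–29: 397 × 0.974 = 387
30–44: 1607 × 0.972 = 1562
45–59: 787 × 0.954 = 751
60–74: 964 × 0.938 = 904
Net migration: 60–74 − 50 → 854
→ [787, 387, 1562, 751, 854]
After projecting period 3:
Births: 387 × 0.49 = 190
15–29: 787 × 0.974 = 767
30–44: 387 × 0.972 = 376
45–59: 1562 × 0.954 = 1490
60–74: 751 × 0.938 = 704
Net migration: 60–74 − 50 → 654
→ [190, 767, 376, 1490, 654]
After projecting period 4:
Births: 767 × 0.49 = 376
15–29: 190 × 0.974 = 185
30–44: 767 × 0.972 = 746
45–59: 376 × 0.954 = 359
60–74: 1490 × 0.938 = 1398
Net migration: 60–74 − 50 → 1348
→ [376, 185, 746, 359, 1348]
Total after period 4: 376 + 185 + 746 + 359 + 1348 = 3014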